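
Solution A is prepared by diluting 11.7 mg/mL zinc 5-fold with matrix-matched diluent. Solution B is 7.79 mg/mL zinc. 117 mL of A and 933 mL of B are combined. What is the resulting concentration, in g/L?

7.18 g/L

C_A = 11.7 mg/mL / 5 = 2.34 mg/mL.
C_mix = (C_A·V_A + C_B·V_B)/(V_A + V_B) = (2.34×117 + 7.79×933) / 1050 = 7.18 mg/mL = 7.18 g/L.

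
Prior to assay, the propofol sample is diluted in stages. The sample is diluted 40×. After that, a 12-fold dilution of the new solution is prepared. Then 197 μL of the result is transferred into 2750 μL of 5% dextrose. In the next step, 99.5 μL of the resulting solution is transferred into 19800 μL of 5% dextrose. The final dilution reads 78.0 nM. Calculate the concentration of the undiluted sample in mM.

112 mM

Overall dilution factor = 40 × 12 × 14.96 × 200.0 = 1.44 × 10⁶.
Original = 78.0 nM × 1.44 × 10⁶ = 1.12 × 10⁸ nM = 112 mM.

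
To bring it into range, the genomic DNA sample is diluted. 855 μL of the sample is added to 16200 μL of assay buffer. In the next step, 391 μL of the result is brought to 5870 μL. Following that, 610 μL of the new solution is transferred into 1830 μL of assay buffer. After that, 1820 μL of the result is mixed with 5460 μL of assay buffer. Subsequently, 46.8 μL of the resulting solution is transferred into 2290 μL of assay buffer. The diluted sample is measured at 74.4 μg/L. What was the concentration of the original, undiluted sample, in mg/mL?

Overall dilution factor = 19.95 × 15.01 × 4 × 4 × 49.93 = 2.39 × 10⁵.
Original = 74.4 μg/L × 2.39 × 10⁵ = 1.78 × 10⁷ μg/L = 17.8 mg/mL.

17.8 mg/mL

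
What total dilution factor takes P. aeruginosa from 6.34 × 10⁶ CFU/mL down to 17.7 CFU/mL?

Factor = C₀/C_target = 6.34 × 10⁶ CFU/mL / 17.7 CFU/mL = 3.58 × 10⁵.

3.58 × 10⁵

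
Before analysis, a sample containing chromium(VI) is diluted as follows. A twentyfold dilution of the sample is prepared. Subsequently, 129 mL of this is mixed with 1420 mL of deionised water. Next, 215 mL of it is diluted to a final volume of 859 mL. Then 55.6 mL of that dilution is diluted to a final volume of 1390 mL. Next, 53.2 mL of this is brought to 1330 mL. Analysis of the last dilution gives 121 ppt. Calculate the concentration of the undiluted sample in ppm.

72.6 ppm

Overall dilution factor = 20 × 12.01 × 3.995 × 25 × 25 = 6.00 × 10⁵.
Original = 121 ppt × 6.00 × 10⁵ = 7.26 × 10⁷ ppt = 72.6 ppm.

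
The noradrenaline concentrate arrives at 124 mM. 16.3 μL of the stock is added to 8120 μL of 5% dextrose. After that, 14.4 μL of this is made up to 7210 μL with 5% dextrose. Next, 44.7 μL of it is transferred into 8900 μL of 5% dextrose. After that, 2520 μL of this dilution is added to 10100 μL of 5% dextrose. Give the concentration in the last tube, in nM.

0.495 nM

Overall dilution factor = 499.2 × 500.7 × 200.1 × 5.008 = 2.50 × 10⁸.
124 mM / 2.50 × 10⁸ = 4.95 × 10⁻⁷ mM = 0.495 nM.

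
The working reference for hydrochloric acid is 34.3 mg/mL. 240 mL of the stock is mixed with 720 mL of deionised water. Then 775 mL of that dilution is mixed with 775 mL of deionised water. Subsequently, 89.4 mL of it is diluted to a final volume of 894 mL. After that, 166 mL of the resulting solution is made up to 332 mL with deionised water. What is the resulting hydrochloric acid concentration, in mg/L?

Overall dilution factor = 4 × 2 × 10 × 2 = 160.
34.3 mg/mL / 160 = 0.214 mg/mL = 214 mg/L.

214 mg/L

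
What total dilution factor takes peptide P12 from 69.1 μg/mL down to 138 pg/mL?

Factor = C₀/C_target = 69.1 μg/mL / 138 pg/mL = 5.01 × 10⁵.

5.01 × 10⁵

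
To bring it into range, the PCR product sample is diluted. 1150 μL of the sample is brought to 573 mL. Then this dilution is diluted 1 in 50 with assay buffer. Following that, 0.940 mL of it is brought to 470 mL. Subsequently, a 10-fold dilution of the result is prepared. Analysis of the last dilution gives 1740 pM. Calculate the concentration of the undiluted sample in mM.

217 mM

Overall dilution factor = 498.3 × 50 × 500 × 10 = 1.25 × 10⁸.
Original = 1740 pM × 1.25 × 10⁸ = 2.17 × 10¹¹ pM = 217 mM.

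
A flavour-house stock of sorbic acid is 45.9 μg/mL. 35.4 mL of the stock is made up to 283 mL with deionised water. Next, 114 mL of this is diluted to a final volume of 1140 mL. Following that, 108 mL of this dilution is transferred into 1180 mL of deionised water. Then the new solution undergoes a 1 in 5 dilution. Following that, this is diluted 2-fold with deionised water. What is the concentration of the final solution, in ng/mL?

4.81 ng/mL

Overall dilution factor = 7.994 × 10 × 11.93 × 5 × 2 = 9534.
45.9 μg/mL / 9534 = 4.81 × 10⁻³ μg/mL = 4.81 ng/mL.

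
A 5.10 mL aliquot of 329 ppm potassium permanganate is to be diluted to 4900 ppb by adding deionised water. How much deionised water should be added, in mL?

4900 ppb = 4.90 ppm.
V₂ = C₁V₁/C₂ = 329 × 5.10 / 4.90 = 342 mL.
Diluent to add = V₂ − V₁ = 342 − 5.10 = 337 mL.

337 mL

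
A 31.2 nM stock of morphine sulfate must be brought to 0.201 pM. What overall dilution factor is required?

Factor = C₀/C_target = 31.2 nM / 0.201 pM = 1.55 × 10⁵.

1.55 × 10⁵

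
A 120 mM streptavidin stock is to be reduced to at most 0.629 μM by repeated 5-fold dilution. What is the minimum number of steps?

Need 5ⁿ ≥ 1.91 × 10⁵, so n ≥ log(1.91 × 10⁵)/log(5) = 7.55.
Minimum whole steps: n = 8.

8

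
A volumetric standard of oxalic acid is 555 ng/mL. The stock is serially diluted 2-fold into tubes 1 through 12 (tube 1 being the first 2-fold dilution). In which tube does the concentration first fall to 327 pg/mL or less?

tube 11

Tube n has concentration 555 ng/mL / 2ⁿ.
Need 2ⁿ ≥ 555 ng/mL / 327 pg/mL = 1697, so n ≥ 10.73.
First such tube: n = 11.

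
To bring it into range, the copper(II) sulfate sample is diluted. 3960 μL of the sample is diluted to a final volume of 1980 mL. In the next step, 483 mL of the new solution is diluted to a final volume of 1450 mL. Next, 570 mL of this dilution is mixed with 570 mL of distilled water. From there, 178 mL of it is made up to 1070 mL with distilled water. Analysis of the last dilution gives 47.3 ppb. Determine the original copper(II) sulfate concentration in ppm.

Overall dilution factor = 500 × 3.002 × 2 × 6.011 = 1.80 × 10⁴.
Original = 47.3 ppb × 1.80 × 10⁴ = 8.54 × 10⁵ ppb = 854 ppm.

854 ppm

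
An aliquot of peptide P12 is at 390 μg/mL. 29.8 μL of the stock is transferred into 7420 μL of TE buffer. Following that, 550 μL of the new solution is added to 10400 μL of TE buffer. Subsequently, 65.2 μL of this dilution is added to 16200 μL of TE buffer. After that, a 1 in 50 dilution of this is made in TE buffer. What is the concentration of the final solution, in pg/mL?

Overall dilution factor = 250.0 × 19.91 × 249.5 × 50 = 6.21 × 10⁷.
390 μg/mL / 6.21 × 10⁷ = 6.28 × 10⁻⁶ μg/mL = 6.28 pg/mL.

6.28 pg/mL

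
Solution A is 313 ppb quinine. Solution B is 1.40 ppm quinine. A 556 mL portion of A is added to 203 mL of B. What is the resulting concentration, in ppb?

C_B = 1.40 ppm = 1400 ppb.
C_mix = (C_A·V_A + C_B·V_B)/(V_A + V_B) = (313×556 + 1400×203) / 759.0 = 604 ppb.

604 ppb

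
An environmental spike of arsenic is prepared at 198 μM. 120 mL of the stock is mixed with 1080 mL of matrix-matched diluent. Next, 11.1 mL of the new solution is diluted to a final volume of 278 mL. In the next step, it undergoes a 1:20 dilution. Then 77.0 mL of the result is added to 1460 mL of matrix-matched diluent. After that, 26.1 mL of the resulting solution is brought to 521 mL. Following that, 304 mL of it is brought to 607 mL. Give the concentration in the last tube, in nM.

Overall dilution factor = 10 × 25.05 × 20 × 19.96 × 19.96 × 1.997 = 3.99 × 10⁶.
198 μM / 3.99 × 10⁶ = 4.97 × 10⁻⁵ μM = 0.0497 nM.

0.0497 nM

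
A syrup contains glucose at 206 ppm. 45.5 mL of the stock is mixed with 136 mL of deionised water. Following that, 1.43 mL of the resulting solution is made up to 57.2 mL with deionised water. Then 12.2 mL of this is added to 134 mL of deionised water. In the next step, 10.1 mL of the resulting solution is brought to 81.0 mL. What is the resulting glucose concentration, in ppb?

13.4 ppb

Overall dilution factor = 3.989 × 40 × 11.98 × 8.020 = 1.53 × 10⁴.
206 ppm / 1.53 × 10⁴ = 0.0134 ppm = 13.4 ppb.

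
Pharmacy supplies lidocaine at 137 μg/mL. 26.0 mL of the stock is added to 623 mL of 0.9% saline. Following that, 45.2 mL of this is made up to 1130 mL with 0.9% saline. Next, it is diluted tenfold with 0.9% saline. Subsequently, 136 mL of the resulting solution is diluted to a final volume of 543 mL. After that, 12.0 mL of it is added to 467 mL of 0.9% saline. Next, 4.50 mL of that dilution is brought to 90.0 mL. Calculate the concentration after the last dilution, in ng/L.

6.89 ng/L

Overall dilution factor = 24.96 × 25 × 10 × 3.993 × 39.92 × 20 = 1.99 × 10⁷.
137 μg/mL / 1.99 × 10⁷ = 6.89 × 10⁻⁶ μg/mL = 6.89 ng/L.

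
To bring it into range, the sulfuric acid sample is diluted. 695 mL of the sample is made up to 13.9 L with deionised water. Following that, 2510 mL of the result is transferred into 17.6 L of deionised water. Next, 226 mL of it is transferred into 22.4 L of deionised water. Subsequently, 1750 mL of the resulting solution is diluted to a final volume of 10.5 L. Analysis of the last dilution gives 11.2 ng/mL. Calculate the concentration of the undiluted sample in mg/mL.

Overall dilution factor = 20 × 8.012 × 100.1 × 6 = 9.63 × 10⁴.
Original = 11.2 ng/mL × 9.63 × 10⁴ = 1.08 × 10⁶ ng/mL = 1.08 mg/mL.

1.08 mg/mL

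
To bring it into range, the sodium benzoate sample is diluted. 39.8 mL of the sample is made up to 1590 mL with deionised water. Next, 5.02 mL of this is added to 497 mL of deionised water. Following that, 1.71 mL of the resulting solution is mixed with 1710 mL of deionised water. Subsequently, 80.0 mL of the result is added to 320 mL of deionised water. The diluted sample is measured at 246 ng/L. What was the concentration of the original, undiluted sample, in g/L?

Overall dilution factor = 39.95 × 100.0 × 1001 × 5 = 2.00 × 10⁷.
Original = 246 ng/L × 2.00 × 10⁷ = 4.92 × 10⁹ ng/L = 4.92 g/L.

4.92 g/L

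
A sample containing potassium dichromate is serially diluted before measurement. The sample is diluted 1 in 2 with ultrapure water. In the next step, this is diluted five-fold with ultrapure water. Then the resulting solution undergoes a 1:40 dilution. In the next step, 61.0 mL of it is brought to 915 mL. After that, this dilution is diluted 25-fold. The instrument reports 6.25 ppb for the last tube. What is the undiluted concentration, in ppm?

938 ppm

Overall dilution factor = 2 × 5 × 40 × 15 × 25 = 1.50 × 10⁵.
Original = 6.25 ppb × 1.50 × 10⁵ = 9.38 × 10⁵ ppb = 938 ppm.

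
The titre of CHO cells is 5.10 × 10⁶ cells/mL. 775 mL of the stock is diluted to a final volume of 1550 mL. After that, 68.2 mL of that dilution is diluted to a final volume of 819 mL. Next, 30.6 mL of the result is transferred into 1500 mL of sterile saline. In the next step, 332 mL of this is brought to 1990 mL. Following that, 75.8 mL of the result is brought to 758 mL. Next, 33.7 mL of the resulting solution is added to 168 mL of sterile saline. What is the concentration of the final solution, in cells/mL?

11.8 cells/mL

Overall dilution factor = 2 × 12.01 × 50.02 × 5.994 × 10 × 5.985 = 4.31 × 10⁵.
5.10 × 10⁶ cells/mL / 4.31 × 10⁵ = 11.8 cells/mL.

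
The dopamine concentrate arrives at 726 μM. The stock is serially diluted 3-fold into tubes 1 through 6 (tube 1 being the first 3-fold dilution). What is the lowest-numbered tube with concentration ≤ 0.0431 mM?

tube 3

Tube n has concentration 726 μM / 3ⁿ.
Need 3ⁿ ≥ 726 μM / 0.0431 mM = 16.8, so n ≥ 2.57.
First such tube: n = 3.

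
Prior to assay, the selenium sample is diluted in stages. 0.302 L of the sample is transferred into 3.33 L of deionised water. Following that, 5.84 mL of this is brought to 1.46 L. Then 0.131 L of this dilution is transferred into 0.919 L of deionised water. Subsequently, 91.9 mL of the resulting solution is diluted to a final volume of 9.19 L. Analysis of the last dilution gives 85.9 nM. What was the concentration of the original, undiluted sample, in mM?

207 mM

Overall dilution factor = 12.03 × 250 × 8.015 × 100 = 2.41 × 10⁶.
Original = 85.9 nM × 2.41 × 10⁶ = 2.07 × 10⁸ nM = 207 mM.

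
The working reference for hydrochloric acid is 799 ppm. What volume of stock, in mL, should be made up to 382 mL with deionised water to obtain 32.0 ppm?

V₁ = C₂V₂/C₁ = 32.0 × 382 / 799 = 15.3 mL.

15.3 mL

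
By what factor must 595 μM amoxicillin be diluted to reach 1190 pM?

Factor = C₀/C_target = 595 μM / 1190 pM = 5.00 × 10⁵.

5.00 × 10⁵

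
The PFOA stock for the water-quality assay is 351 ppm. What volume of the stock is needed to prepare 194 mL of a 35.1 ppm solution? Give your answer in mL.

19.4 mL

V₁ = C₂V₂/C₁ = 35.1 × 194 / 351 = 19.4 mL.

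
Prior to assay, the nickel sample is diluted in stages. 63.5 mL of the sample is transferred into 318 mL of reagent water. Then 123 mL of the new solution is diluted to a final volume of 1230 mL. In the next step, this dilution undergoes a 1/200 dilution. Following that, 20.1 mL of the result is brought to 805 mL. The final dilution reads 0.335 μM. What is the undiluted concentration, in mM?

Overall dilution factor = 6.008 × 10 × 200 × 40.05 = 4.81 × 10⁵.
Original = 0.335 μM × 4.81 × 10⁵ = 1.61 × 10⁵ μM = 161 mM.

161 mM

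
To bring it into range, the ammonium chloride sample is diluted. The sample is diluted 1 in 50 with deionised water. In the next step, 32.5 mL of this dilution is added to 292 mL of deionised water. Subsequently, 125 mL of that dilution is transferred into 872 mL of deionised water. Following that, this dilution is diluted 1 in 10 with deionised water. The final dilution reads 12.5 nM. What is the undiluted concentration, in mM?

0.498 mM

Overall dilution factor = 50 × 9.985 × 7.976 × 10 = 3.98 × 10⁴.
Original = 12.5 nM × 3.98 × 10⁴ = 4.98 × 10⁵ nM = 0.498 mM.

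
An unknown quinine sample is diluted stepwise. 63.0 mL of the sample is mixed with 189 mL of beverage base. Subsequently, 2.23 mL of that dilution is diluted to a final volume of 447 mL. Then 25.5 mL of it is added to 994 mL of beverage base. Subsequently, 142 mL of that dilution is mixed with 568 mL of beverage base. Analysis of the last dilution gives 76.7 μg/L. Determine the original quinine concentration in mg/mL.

12.3 mg/mL

Overall dilution factor = 4 × 200.4 × 39.98 × 5 = 1.60 × 10⁵.
Original = 76.7 μg/L × 1.60 × 10⁵ = 1.23 × 10⁷ μg/L = 12.3 mg/mL.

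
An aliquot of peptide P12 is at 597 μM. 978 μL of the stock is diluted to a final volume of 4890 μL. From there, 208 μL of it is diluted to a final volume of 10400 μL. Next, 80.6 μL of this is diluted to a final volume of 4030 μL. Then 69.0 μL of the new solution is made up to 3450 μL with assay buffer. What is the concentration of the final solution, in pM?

955 pM

Overall dilution factor = 5 × 50 × 50 × 50 = 6.25 × 10⁵.
597 μM / 6.25 × 10⁵ = 9.55 × 10⁻⁴ μM = 955 pM.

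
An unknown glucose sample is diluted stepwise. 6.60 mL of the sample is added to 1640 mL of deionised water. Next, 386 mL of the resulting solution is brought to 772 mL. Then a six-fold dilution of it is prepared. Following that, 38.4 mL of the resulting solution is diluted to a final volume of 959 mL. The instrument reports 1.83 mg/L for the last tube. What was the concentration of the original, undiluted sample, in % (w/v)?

Overall dilution factor = 249.5 × 2 × 6 × 24.97 = 7.48 × 10⁴.
Original = 1.83 mg/L × 7.48 × 10⁴ = 1.37 × 10⁵ mg/L = 13.7 % (w/v).

13.7 % (w/v)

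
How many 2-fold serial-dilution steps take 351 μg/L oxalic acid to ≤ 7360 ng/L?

6

Need 2ⁿ ≥ 47.7, so n ≥ log(47.7)/log(2) = 5.58.
Minimum whole steps: n = 6.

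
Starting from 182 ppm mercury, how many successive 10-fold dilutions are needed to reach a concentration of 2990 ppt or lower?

5

Need 10ⁿ ≥ 6.09 × 10⁴, so n ≥ log(6.09 × 10⁴)/log(10) = 4.78.
Minimum whole steps: n = 5.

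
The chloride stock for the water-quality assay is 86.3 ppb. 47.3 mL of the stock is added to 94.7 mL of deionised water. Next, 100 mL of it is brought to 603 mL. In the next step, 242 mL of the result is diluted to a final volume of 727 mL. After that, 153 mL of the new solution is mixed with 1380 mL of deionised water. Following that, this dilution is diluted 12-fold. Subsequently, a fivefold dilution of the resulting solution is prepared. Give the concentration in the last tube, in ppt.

2.64 ppt

Overall dilution factor = 3.002 × 6.030 × 3.004 × 10.02 × 12 × 5 = 3.27 × 10⁴.
86.3 ppb / 3.27 × 10⁴ = 2.64 × 10⁻³ ppb = 2.64 ppt.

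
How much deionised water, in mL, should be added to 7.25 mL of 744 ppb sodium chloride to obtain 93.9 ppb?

V₂ = C₁V₁/C₂ = 744 × 7.25 / 93.9 = 57.4 mL.
Diluent to add = V₂ − V₁ = 57.4 − 7.25 = 50.2 mL.

50.2 mL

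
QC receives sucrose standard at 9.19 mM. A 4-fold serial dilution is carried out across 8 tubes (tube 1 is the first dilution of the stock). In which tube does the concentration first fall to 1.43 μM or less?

Tube n has concentration 9.19 mM / 4ⁿ.
Need 4ⁿ ≥ 9.19 mM / 1.43 μM = 6427, so n ≥ 6.32.
First such tube: n = 7.

tube 7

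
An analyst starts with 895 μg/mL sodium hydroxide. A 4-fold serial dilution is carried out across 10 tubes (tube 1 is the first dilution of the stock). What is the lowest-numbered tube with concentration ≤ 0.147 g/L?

tube 2

Tube n has concentration 895 μg/mL / 4ⁿ.
Need 4ⁿ ≥ 895 μg/mL / 0.147 g/L = 6.09, so n ≥ 1.30.
First such tube: n = 2.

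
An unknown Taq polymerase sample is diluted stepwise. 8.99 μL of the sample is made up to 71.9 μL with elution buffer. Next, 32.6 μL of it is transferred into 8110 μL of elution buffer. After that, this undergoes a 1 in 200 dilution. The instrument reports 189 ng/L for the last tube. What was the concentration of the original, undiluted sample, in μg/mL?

75.5 μg/mL

Overall dilution factor = 7.998 × 249.8 × 200 = 4.00 × 10⁵.
Original = 189 ng/L × 4.00 × 10⁵ = 7.55 × 10⁷ ng/L = 75.5 μg/mL.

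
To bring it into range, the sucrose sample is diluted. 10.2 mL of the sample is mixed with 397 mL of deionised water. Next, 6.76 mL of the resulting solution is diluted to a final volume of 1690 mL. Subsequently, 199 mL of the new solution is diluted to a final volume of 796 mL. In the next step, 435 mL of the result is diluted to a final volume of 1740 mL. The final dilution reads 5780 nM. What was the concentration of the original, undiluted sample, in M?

0.923 M

Overall dilution factor = 39.92 × 250 × 4 × 4 = 1.60 × 10⁵.
Original = 5780 nM × 1.60 × 10⁵ = 9.23 × 10⁸ nM = 0.923 M.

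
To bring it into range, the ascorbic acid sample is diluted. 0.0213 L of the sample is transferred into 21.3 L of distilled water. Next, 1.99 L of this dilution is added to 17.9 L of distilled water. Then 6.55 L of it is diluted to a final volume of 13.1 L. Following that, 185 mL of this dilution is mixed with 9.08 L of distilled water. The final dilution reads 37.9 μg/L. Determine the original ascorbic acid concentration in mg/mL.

38.0 mg/mL

Overall dilution factor = 1001 × 9.995 × 2 × 50.08 = 1.00 × 10⁶.
Original = 37.9 μg/L × 1.00 × 10⁶ = 3.80 × 10⁷ μg/L = 38.0 mg/mL.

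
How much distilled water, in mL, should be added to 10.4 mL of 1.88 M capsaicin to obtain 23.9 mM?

23.9 mM = 0.0239 M.
V₂ = C₁V₁/C₂ = 1.88 × 10.4 / 0.0239 = 818 mL.
Diluent to add = V₂ − V₁ = 818 − 10.4 = 808 mL.

808 mL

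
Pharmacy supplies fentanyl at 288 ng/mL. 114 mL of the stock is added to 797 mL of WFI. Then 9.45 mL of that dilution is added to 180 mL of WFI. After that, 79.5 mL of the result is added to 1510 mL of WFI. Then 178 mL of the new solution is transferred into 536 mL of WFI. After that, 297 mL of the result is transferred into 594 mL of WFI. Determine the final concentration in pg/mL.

Overall dilution factor = 7.991 × 20.05 × 19.99 × 4.011 × 3 = 3.85 × 10⁴.
288 ng/mL / 3.85 × 10⁴ = 7.47 × 10⁻³ ng/mL = 7.47 pg/mL.

7.47 pg/mL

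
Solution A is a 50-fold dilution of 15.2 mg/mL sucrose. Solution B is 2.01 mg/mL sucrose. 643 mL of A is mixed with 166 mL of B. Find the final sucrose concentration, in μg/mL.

C_A = 15.2 mg/mL / 50 = 0.304 mg/mL.
C_mix = (C_A·V_A + C_B·V_B)/(V_A + V_B) = (0.304×643 + 2.01×166) / 809.0 = 0.654 mg/mL = 654 μg/mL.

654 μg/mL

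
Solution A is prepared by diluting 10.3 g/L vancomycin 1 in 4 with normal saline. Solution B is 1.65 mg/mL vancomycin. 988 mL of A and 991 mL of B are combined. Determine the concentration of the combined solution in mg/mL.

2.11 mg/mL

C_A = 10.3 g/L / 4 = 2.58 g/L.
C_B = 1.65 mg/mL = 1.65 g/L.
C_mix = (C_A·V_A + C_B·V_B)/(V_A + V_B) = (2.58×988 + 1.65×991) / 1979 = 2.11 g/L = 2.11 mg/mL.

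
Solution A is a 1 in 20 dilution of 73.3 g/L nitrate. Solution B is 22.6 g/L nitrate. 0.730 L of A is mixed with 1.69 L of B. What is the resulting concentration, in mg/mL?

C_A = 73.3 g/L / 20 = 3.67 g/L.
C_mix = (C_A·V_A + C_B·V_B)/(V_A + V_B) = (3.67×0.730 + 22.6×1.69) / 2.420 = 16.9 g/L = 16.9 mg/mL.

16.9 mg/mL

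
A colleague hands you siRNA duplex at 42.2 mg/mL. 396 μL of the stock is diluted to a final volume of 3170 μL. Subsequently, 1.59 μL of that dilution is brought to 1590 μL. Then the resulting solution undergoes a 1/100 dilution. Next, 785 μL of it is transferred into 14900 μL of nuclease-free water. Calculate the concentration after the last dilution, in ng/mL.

Overall dilution factor = 8.005 × 1000 × 100 × 19.98 = 1.60 × 10⁷.
42.2 mg/mL / 1.60 × 10⁷ = 2.64 × 10⁻⁶ mg/mL = 2.64 ng/mL.

2.64 ng/mL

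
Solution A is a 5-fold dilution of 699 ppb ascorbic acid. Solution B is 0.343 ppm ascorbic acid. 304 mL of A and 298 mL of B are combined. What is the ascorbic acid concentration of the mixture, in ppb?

240 ppb

C_A = 699 ppb / 5 = 140 ppb.
C_B = 0.343 ppm = 343 ppb.
C_mix = (C_A·V_A + C_B·V_B)/(V_A + V_B) = (140×304 + 343×298) / 602.0 = 240 ppb.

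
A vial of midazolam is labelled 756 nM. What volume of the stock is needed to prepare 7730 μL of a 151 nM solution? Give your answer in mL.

V₁ = C₂V₂/C₁ = 151 × 7730 / 756 = 1544 μL = 1.54 mL.

1.54 mL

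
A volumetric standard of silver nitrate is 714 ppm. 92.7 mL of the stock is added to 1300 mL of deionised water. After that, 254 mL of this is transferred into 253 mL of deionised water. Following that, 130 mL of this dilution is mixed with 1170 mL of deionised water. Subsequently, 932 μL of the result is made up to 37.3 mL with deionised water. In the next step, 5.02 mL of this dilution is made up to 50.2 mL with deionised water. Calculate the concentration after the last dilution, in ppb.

Overall dilution factor = 15.02 × 1.996 × 10 × 40.02 × 10 = 1.20 × 10⁵.
714 ppm / 1.20 × 10⁵ = 5.95 × 10⁻³ ppm = 5.95 ppb.

5.95 ppb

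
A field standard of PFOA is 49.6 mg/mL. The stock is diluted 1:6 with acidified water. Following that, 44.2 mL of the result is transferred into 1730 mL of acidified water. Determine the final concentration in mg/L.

Overall dilution factor = 6 × 40.14 = 241.
49.6 mg/mL / 241 = 0.206 mg/mL = 206 mg/L.

206 mg/L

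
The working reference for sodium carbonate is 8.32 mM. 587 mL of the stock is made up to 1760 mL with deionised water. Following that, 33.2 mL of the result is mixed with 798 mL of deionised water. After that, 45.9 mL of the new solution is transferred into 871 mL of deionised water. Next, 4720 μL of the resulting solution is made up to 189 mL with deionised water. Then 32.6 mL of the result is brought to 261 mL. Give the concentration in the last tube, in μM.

Overall dilution factor = 2.998 × 25.04 × 19.98 × 40.04 × 8.006 = 4.81 × 10⁵.
8.32 mM / 4.81 × 10⁵ = 1.73 × 10⁻⁵ mM = 0.0173 μM.

0.0173 μM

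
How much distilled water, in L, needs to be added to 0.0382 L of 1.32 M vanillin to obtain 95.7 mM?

95.7 mM = 0.0957 M.
V₂ = C₁V₁/C₂ = 1.32 × 0.0382 / 0.0957 = 0.527 L.
Diluent to add = V₂ − V₁ = 0.527 − 0.0382 = 0.489 L.

0.489 L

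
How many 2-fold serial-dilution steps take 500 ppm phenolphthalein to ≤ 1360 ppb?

Need 2ⁿ ≥ 368, so n ≥ log(368)/log(2) = 8.52.
Minimum whole steps: n = 9.

9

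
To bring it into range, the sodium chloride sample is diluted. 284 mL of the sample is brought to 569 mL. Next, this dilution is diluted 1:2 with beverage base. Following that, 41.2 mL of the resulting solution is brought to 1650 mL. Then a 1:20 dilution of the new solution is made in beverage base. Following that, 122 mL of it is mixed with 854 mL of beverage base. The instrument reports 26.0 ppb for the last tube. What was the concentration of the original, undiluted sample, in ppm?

668 ppm

Overall dilution factor = 2.004 × 2 × 40.05 × 20 × 8 = 2.57 × 10⁴.
Original = 26.0 ppb × 2.57 × 10⁴ = 6.68 × 10⁵ ppb = 668 ppm.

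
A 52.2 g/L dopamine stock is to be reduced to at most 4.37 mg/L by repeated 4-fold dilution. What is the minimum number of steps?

Need 4ⁿ ≥ 1.19 × 10⁴, so n ≥ log(1.19 × 10⁴)/log(4) = 6.77.
Minimum whole steps: n = 7.

7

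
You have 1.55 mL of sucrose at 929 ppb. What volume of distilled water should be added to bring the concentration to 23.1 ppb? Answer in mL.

60.8 mL

V₂ = C₁V₁/C₂ = 929 × 1.55 / 23.1 = 62.3 mL.
Diluent to add = V₂ − V₁ = 62.3 − 1.55 = 60.8 mL.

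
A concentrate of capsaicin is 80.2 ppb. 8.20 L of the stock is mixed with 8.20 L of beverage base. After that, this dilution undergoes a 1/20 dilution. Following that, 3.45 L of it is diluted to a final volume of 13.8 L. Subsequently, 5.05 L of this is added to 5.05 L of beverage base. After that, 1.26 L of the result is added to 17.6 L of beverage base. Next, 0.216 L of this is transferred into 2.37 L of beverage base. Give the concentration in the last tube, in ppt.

Overall dilution factor = 2 × 20 × 4 × 2 × 14.97 × 11.97 = 5.73 × 10⁴.
80.2 ppb / 5.73 × 10⁴ = 1.40 × 10⁻³ ppb = 1.40 ppt.

1.40 ppt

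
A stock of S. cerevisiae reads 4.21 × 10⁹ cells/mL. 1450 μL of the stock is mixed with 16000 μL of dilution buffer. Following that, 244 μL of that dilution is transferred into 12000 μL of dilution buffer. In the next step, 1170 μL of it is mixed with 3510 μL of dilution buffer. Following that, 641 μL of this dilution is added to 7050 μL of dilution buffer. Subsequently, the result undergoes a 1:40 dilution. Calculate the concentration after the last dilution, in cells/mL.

3630 cells/mL

Overall dilution factor = 12.03 × 50.18 × 4 × 12.00 × 40 = 1.16 × 10⁶.
4.21 × 10⁹ cells/mL / 1.16 × 10⁶ = 3630 cells/mL.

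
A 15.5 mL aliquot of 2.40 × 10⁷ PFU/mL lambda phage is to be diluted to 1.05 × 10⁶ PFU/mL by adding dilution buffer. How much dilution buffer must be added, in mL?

339 mL

V₂ = C₁V₁/C₂ = 2.40 × 10⁷ × 15.5 / 1.05 × 10⁶ = 354 mL.
Diluent to add = V₂ − V₁ = 354 − 15.5 = 339 mL.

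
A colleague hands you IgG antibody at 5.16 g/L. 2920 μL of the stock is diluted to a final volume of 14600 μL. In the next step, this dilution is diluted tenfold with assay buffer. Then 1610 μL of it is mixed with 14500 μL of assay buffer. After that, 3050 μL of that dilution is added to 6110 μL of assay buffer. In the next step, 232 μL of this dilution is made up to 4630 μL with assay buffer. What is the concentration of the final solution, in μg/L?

172 μg/L

Overall dilution factor = 5 × 10 × 10.01 × 3.003 × 19.96 = 3.00 × 10⁴.
5.16 g/L / 3.00 × 10⁴ = 1.72 × 10⁻⁴ g/L = 172 μg/L.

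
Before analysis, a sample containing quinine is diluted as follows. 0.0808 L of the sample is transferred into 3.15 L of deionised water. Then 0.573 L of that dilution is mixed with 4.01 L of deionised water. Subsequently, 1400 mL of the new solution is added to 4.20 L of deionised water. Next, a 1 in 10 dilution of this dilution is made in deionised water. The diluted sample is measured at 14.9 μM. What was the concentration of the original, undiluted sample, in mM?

Overall dilution factor = 39.99 × 7.998 × 4 × 10 = 1.28 × 10⁴.
Original = 14.9 μM × 1.28 × 10⁴ = 1.91 × 10⁵ μM = 191 mM.

191 mM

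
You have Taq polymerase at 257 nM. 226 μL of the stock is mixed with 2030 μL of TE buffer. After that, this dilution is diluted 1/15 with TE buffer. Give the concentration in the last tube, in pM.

1720 pM

Overall dilution factor = 9.982 × 15 = 150.
257 nM / 150 = 1.72 nM = 1720 pM.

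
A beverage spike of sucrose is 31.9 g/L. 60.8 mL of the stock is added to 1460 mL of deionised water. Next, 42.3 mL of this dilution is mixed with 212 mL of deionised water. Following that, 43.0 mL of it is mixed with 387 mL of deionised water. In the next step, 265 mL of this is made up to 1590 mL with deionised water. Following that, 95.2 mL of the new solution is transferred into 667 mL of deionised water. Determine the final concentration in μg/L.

Overall dilution factor = 25.01 × 6.012 × 10 × 6 × 8.006 = 7.22 × 10⁴.
31.9 g/L / 7.22 × 10⁴ = 4.42 × 10⁻⁴ g/L = 442 μg/L.

442 μg/L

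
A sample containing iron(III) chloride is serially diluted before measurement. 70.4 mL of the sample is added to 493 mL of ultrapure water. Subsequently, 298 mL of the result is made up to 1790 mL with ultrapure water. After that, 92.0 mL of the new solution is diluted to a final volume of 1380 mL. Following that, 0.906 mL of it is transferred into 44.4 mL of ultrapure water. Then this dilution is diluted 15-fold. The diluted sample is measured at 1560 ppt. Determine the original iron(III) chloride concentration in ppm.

Overall dilution factor = 8.003 × 6.007 × 15 × 50.01 × 15 = 5.41 × 10⁵.
Original = 1560 ppt × 5.41 × 10⁵ = 8.44 × 10⁸ ppt = 844 ppm.

844 ppm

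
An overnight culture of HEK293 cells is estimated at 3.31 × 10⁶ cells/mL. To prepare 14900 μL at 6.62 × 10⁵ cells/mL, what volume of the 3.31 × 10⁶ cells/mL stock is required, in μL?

2980 μL

V₁ = C₂V₂/C₁ = 6.62 × 10⁵ × 14900 / 3.31 × 10⁶ = 2980 μL.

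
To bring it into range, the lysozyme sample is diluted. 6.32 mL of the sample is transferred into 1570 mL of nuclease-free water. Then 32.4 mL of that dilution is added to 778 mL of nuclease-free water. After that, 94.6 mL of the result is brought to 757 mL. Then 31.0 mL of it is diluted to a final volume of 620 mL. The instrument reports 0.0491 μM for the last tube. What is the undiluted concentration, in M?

0.0490 M

Overall dilution factor = 249.4 × 25.01 × 8.002 × 20 = 9.98 × 10⁵.
Original = 0.0491 μM × 9.98 × 10⁵ = 4.90 × 10⁴ μM = 0.0490 M.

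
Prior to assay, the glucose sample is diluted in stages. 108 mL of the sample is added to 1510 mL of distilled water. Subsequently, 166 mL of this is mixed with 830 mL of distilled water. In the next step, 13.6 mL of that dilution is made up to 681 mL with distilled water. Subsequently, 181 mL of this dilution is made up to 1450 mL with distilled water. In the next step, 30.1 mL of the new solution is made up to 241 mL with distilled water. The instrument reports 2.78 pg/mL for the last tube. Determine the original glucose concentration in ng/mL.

803 ng/mL

Overall dilution factor = 14.98 × 6 × 50.07 × 8.011 × 8.007 = 2.89 × 10⁵.
Original = 2.78 pg/mL × 2.89 × 10⁵ = 8.03 × 10⁵ pg/mL = 803 ng/mL.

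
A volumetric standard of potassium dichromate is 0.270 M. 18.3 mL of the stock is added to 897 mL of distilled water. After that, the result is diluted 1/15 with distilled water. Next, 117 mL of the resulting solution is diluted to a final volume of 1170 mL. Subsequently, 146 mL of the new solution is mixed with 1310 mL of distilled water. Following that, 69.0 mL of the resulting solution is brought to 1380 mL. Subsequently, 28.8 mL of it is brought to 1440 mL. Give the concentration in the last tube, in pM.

3610 pM

Overall dilution factor = 50.02 × 15 × 10 × 9.973 × 20 × 50 = 7.48 × 10⁷.
0.270 M / 7.48 × 10⁷ = 3.61 × 10⁻⁹ M = 3610 pM.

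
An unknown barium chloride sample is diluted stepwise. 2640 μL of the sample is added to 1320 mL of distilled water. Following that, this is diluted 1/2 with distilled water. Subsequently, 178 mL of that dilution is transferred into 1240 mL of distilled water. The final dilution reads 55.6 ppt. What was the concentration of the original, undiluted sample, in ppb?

Overall dilution factor = 501 × 2 × 7.966 = 7982.
Original = 55.6 ppt × 7982 = 4.44 × 10⁵ ppt = 444 ppb.

444 ppb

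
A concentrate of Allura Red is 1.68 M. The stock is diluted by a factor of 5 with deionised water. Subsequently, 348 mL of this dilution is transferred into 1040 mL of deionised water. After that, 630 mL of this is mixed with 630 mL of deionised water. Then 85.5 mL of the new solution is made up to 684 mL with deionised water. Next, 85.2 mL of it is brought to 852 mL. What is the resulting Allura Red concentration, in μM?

527 μM

Overall dilution factor = 5 × 3.989 × 2 × 8 × 10 = 3191.
1.68 M / 3191 = 5.27 × 10⁻⁴ M = 527 μM.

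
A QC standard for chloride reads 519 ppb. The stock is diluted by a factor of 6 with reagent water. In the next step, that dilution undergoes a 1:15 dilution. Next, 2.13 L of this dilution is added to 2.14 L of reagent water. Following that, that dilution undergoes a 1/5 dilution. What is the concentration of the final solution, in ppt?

Overall dilution factor = 6 × 15 × 2.005 × 5 = 902.
519 ppb / 902 = 0.575 ppb = 575 ppt.

575 ppt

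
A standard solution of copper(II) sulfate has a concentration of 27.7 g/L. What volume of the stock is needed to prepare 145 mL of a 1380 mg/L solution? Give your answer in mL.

7.22 mL

1380 mg/L = 1.38 g/L.
V₁ = C₂V₂/C₁ = 1.38 × 145 / 27.7 = 7.22 mL.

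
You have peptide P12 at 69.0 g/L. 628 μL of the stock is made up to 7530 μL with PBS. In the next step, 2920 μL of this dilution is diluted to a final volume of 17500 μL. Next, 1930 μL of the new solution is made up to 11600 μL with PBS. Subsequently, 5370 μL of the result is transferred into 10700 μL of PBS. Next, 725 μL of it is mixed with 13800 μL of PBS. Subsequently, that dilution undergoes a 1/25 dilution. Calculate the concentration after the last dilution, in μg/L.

Overall dilution factor = 11.99 × 5.993 × 6.010 × 2.993 × 20.03 × 25 = 6.47 × 10⁵.
69.0 g/L / 6.47 × 10⁵ = 1.07 × 10⁻⁴ g/L = 107 μg/L.

107 μg/L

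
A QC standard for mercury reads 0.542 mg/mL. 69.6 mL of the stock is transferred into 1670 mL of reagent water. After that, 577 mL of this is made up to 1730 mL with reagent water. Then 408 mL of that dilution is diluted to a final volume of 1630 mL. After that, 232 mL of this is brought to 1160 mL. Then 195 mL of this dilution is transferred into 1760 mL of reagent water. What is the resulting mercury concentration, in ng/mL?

Overall dilution factor = 24.99 × 2.998 × 3.995 × 5 × 10.03 = 1.50 × 10⁴.
0.542 mg/mL / 1.50 × 10⁴ = 3.61 × 10⁻⁵ mg/mL = 36.1 ng/mL.

36.1 ng/mL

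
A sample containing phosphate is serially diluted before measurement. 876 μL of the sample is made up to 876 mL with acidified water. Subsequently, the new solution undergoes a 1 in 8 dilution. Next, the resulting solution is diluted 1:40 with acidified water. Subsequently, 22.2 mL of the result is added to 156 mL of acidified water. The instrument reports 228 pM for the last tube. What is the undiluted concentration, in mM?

Overall dilution factor = 1000 × 8 × 40 × 8.027 = 2.57 × 10⁶.
Original = 228 pM × 2.57 × 10⁶ = 5.86 × 10⁸ pM = 0.586 mM.

0.586 mM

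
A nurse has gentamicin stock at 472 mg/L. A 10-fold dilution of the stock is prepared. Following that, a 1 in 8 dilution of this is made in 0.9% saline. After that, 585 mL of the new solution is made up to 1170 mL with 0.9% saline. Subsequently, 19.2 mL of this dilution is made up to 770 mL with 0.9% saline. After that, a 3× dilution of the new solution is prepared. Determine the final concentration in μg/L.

24.5 μg/L

Overall dilution factor = 10 × 8 × 2 × 40.10 × 3 = 1.93 × 10⁴.
472 mg/L / 1.93 × 10⁴ = 0.0245 mg/L = 24.5 μg/L.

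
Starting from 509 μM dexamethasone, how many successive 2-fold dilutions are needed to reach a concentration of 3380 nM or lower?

Need 2ⁿ ≥ 151, so n ≥ log(151)/log(2) = 7.23.
Minimum whole steps: n = 8.

8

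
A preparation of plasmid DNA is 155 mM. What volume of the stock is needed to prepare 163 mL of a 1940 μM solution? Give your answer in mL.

1940 μM = 1.94 mM.
V₁ = C₂V₂/C₁ = 1.94 × 163 / 155 = 2.04 mL.

2.04 mL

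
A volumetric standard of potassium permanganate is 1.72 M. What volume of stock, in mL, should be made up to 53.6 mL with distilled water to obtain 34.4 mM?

34.4 mM = 0.0344 M.
V₁ = C₂V₂/C₁ = 0.0344 × 53.6 / 1.72 = 1.07 mL.

1.07 mL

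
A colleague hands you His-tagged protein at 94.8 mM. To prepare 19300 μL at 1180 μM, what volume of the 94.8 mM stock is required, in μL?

1180 μM = 1.18 mM.
V₁ = C₂V₂/C₁ = 1.18 × 19300 / 94.8 = 240 μL.

240 μL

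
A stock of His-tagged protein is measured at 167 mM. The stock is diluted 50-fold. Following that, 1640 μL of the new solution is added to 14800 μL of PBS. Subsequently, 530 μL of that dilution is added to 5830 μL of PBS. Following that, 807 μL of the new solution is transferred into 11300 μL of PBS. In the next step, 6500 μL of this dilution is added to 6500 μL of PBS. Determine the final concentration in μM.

Overall dilution factor = 50 × 10.02 × 12 × 15.00 × 2 = 1.80 × 10⁵.
167 mM / 1.80 × 10⁵ = 9.25 × 10⁻⁴ mM = 0.925 μM.

0.925 μM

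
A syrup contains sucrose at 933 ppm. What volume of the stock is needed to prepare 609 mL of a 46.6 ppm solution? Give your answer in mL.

V₁ = C₂V₂/C₁ = 46.6 × 609 / 933 = 30.4 mL.

30.4 mL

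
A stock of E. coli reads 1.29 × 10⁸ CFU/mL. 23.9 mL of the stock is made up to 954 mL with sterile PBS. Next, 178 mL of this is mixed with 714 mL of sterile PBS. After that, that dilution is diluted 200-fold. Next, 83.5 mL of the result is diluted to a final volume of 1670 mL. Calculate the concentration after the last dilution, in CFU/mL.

161 CFU/mL

Overall dilution factor = 39.92 × 5.011 × 200 × 20 = 8.00 × 10⁵.
1.29 × 10⁸ CFU/mL / 8.00 × 10⁵ = 161 CFU/mL.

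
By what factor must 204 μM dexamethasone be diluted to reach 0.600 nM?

Factor = C₀/C_target = 204 μM / 0.600 nM = 3.40 × 10⁵.

3.40 × 10⁵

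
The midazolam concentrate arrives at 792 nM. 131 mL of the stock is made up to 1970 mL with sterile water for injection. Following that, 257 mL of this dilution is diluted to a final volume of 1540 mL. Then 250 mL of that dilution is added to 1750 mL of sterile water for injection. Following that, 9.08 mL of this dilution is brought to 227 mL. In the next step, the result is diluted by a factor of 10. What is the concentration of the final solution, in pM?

4.39 pM

Overall dilution factor = 15.04 × 5.992 × 8 × 25 × 10 = 1.80 × 10⁵.
792 nM / 1.80 × 10⁵ = 4.39 × 10⁻³ nM = 4.39 pM.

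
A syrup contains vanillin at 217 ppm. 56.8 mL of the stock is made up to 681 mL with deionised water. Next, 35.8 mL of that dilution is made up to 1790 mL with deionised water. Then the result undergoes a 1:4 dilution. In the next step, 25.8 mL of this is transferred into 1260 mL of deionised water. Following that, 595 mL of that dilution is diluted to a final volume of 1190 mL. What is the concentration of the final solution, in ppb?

Overall dilution factor = 11.99 × 50 × 4 × 49.84 × 2 = 2.39 × 10⁵.
217 ppm / 2.39 × 10⁵ = 9.08 × 10⁻⁴ ppm = 0.908 ppb.

0.908 ppb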